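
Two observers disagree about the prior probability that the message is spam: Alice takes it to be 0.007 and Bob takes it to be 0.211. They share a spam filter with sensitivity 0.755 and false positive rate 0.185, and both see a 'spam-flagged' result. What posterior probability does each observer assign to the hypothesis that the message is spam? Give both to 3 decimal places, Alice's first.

P('+'|H) = 0.755, P('+'|¬H) = 0.185.
Alice: numerator 0.755·0.007 = 0.0052850; evidence = 0.0052850+0.185·0.993 = 0.18899; posterior = 0.028.
Bob: numerator 0.755·0.211 = 0.15931; evidence = 0.15931+0.185·0.789 = 0.30527; posterior = 0.522.

Alice: 0.028; Bob: 0.522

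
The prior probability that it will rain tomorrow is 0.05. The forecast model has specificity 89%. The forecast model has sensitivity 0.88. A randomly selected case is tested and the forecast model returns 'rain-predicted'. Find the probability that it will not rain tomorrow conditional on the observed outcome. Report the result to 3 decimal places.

P(¬H | E) ≈ 0.704

Write H for 'it will rain tomorrow'. Prior odds H:¬H = 0.05/0.95 = 0.052632. For the 'rain-predicted' outcome, the likelihood ratio is 0.88/0.11 = 8.0000.
Posterior odds = 0.052632 × 8.0000 = 0.42105, so P(H|E) = 0.42105/(1+0.42105) = 0.296. Then P(¬H|E) = 1 − 0.296 = 0.704.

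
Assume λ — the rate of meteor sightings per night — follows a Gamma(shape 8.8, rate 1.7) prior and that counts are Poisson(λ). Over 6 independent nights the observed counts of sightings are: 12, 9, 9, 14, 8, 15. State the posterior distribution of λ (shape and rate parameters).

The Poisson likelihood adds the total count to the shape and the number of exposure periods to the rate. Here ∑xᵢ = 67 and n = 6, so shape 8.8→75.8 and rate 1.7→7.7.

Posterior: Gamma(shape=75.8, rate=7.7)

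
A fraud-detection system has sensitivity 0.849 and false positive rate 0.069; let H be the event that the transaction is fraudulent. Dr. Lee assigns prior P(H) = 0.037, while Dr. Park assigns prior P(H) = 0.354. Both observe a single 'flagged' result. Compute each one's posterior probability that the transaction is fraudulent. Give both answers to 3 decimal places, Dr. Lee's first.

The likelihood ratio for a 'flagged' result is 0.849/0.069 = 12.304.
Dr. Lee: prior odds 0.037/0.963 = 0.038422; posterior odds 0.47275; posterior probability 0.321.
Dr. Park: prior odds 0.354/0.646 = 0.54799; posterior odds 6.7426; posterior probability 0.871.

Dr. Lee: 0.321; Dr. Park: 0.871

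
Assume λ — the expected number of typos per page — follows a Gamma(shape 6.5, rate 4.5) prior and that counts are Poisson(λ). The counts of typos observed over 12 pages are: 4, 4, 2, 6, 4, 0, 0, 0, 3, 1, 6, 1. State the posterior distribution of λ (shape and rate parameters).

Posterior: Gamma(shape=37.5, rate=16.5)

Total count ∑xᵢ = 31 over n = 12 pages.
Gamma is conjugate to the Poisson likelihood: posterior is Gamma(shape = 6.5+31 = 37.5, rate = 4.5+12 = 16.5).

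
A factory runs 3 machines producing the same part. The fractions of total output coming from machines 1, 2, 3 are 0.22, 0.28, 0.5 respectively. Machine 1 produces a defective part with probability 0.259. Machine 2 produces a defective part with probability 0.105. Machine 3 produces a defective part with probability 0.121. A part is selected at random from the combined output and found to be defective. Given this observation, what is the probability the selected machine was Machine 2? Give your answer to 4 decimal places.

P(defective|M1) = 0.259; P(defective|M2) = 0.105; P(defective|M3) = 0.121.
Prior × likelihood for each source: 0.22·0.259=0.05698, 0.28·0.105=0.02940, 0.5·0.121=0.06050. Summing gives P(defective) = 0.14688.
P(Machine 2 | defective) = 0.02940 / 0.14688 = 0.2002.

Posterior probability ≈ 0.2002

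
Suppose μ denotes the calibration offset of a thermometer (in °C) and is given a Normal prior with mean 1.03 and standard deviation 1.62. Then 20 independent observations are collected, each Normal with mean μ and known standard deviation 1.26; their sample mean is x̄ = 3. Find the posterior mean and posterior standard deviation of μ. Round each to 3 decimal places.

With known σ, the Normal prior is conjugate. Weight on the data is w = (n/σ²)/(n/σ² + 1/τ₀²) = 12.5976/(12.5976+0.381039) = 0.97064.
Posterior mean = w·x̄ + (1−w)·μ₀ = 0.97064·3 + 0.029359·1.03 = 2.942. Posterior variance = 1/(12.5976+0.381039) = 0.0770495, so SD = 0.278.

Posterior mean ≈ 2.942; posterior SD ≈ 0.278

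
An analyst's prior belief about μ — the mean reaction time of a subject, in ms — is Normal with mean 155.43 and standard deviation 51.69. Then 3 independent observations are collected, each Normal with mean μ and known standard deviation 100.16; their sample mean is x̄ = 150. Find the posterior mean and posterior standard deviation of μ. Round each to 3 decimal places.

Prior precision 1/τ₀² = 1/51.69² = 0.00037427; data precision n/σ² = 3/100.16² = 0.00029904.
Posterior precision = 0.00037427 + 0.00029904 = 0.00067331, giving posterior SD = 1/√0.00067331 = 38.538.
Posterior mean = (0.00037427·155.43 + 0.00029904·150) / 0.00067331 = 153.018.

Posterior mean ≈ 153.018; posterior SD ≈ 38.538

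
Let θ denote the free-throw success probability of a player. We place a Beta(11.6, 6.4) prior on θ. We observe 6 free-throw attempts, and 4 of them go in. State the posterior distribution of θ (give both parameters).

Observing 4 successes and 2 failures updates Beta(11.6, 6.4) by adding the success and failure counts to the two shape parameters: α = 11.6+4 = 15.6, β = 6.4+2 = 8.4.

Posterior: Beta(15.6, 8.4)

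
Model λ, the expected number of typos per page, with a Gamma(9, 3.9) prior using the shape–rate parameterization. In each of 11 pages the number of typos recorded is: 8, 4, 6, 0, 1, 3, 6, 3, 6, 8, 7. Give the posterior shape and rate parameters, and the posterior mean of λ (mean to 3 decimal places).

Posterior: Gamma(shape=61, rate=14.9); mean ≈ 4.094

The Poisson likelihood adds the total count to the shape and the number of exposure periods to the rate. Here ∑xᵢ = 52 and n = 11, so shape 9→61 and rate 3.9→14.9.
E[λ | data] = 61/14.9 = 4.094.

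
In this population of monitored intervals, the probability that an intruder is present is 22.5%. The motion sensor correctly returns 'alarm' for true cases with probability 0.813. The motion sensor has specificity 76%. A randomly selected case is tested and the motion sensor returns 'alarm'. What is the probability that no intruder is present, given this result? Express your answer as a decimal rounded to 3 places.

Let H be the event that an intruder is present. P(H) = 0.225, so P(¬H) = 0.775. With E the 'alarm' result, P(E|H) = 0.813 and P(E|¬H) = 0.24.
P(E) = 0.813·0.225 + 0.24·0.775 = 0.18293 + 0.18600 = 0.36893.
By Bayes' theorem, P(H|E) = 0.18293 / 0.36893 = 0.496. Hence P(¬H|E) = 1 − 0.496 = 0.504.

P(¬H | E) ≈ 0.504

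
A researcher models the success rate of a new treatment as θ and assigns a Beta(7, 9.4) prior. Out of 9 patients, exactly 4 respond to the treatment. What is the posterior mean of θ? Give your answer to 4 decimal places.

The binomial likelihood is conjugate to the Beta prior: with 4 successes and 5 failures, the posterior is Beta(7+4, 9.4+5) = Beta(11, 14.4).
Posterior mean = α/(α+β) = 11/25.4 = 0.4331.

Posterior mean ≈ 0.4331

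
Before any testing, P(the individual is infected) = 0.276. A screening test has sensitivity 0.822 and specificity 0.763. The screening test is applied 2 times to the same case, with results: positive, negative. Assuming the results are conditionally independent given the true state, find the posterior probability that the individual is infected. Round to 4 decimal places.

With H the event that the individual is infected, the joint likelihood of the observed sequence is P(data|H) = 0.822·0.178 = 0.14632 and P(data|¬H) = 0.237·0.763 = 0.18083.
Bayes: P(H|data) = 0.276·0.14632 / (0.276·0.14632 + 0.724·0.18083) = 0.040383/0.17130 = 0.2357.

Posterior P(H) ≈ 0.2357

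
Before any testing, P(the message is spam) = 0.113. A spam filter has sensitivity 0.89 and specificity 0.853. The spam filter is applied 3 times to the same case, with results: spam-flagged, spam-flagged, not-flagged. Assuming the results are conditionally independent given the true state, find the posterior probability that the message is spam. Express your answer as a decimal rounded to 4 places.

Let H be the event that the message is spam; start with P(H) = 0.113. P('spam-flagged'|H) = 0.89, P('spam-flagged'|¬H) = 0.147.
Update on result 1 ('spam-flagged'): P(H) ← 0.89·0.1130 / (0.89·0.1130 + 0.147·0.8870) = 0.10057/0.23096 = 0.4354.
Update on result 2 ('spam-flagged'): P(H) ← 0.89·0.4354 / (0.89·0.4354 + 0.147·0.5646) = 0.38755/0.47054 = 0.8236.
Update on result 3 ('not-flagged'): P(H) ← 0.11·0.8236 / (0.11·0.8236 + 0.853·0.1764) = 0.090599/0.24104 = 0.3759.

Posterior P(H) ≈ 0.3759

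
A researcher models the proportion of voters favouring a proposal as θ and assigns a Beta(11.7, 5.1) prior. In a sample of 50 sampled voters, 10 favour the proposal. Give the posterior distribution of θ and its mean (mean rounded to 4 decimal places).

Posterior: Beta(21.7, 45.1); mean ≈ 0.3249

Observing 10 successes and 40 failures updates Beta(11.7, 5.1) by adding the success and failure counts to the two shape parameters: α = 11.7+10 = 21.7, β = 5.1+40 = 45.1.
Posterior mean = α/(α+β) = 21.7/66.8 = 0.3249.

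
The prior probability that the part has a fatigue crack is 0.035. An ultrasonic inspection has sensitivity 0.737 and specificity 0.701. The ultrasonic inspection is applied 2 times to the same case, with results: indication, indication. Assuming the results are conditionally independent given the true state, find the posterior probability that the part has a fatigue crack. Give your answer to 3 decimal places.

With H the event that the part has a fatigue crack, the joint likelihood of the observed sequence is P(data|H) = 0.737·0.737 = 0.54317 and P(data|¬H) = 0.299·0.299 = 0.089401.
Bayes: P(H|data) = 0.035·0.54317 / (0.035·0.54317 + 0.965·0.089401) = 0.019011/0.10528 = 0.1806.

Posterior P(H) ≈ 0.181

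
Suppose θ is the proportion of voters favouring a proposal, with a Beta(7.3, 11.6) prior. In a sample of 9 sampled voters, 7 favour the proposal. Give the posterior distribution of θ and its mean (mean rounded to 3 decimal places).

The binomial likelihood is conjugate to the Beta prior: with 7 successes and 2 failures, the posterior is Beta(7.3+7, 11.6+2) = Beta(14.3, 13.6).
E[θ | data] = 14.3/(14.3+13.6) = 0.513.

Posterior: Beta(14.3, 13.6); mean ≈ 0.513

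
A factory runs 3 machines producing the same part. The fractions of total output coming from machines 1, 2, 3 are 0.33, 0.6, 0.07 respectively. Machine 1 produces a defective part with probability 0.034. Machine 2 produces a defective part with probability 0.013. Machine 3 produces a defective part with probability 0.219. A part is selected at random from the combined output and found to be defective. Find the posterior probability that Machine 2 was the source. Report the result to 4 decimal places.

Posterior probability ≈ 0.2271

P(defective|M1) = 0.034; P(defective|M2) = 0.013; P(defective|M3) = 0.219.
Prior × likelihood for each source: 0.33·0.034=0.01122, 0.6·0.013=0.007800, 0.07·0.219=0.01533. Summing gives P(defective) = 0.034350.
P(Machine 2 | defective) = 0.007800 / 0.034350 = 0.2271.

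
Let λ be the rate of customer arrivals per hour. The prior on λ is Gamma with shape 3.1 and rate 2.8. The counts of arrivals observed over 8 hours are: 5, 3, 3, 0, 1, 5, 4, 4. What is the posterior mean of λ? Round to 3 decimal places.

Posterior mean ≈ 2.602

The Poisson likelihood adds the total count to the shape and the number of exposure periods to the rate. Here ∑xᵢ = 25 and n = 8, so shape 3.1→28.1 and rate 2.8→10.8.
E[λ | data] = 28.1/10.8 = 2.602.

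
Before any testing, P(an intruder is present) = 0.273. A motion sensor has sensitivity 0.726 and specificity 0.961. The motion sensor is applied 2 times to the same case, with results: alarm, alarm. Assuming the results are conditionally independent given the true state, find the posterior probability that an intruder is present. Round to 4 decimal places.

Posterior P(H) ≈ 0.9924

Let H be the event that an intruder is present; start with P(H) = 0.273. P('alarm'|H) = 0.726, P('alarm'|¬H) = 0.039.
Update on result 1 ('alarm'): P(H) ← 0.726·0.2730 / (0.726·0.2730 + 0.039·0.7270) = 0.19820/0.22655 = 0.8748.
Update on result 2 ('alarm'): P(H) ← 0.726·0.8748 / (0.726·0.8748 + 0.039·0.1252) = 0.63514/0.64002 = 0.9924.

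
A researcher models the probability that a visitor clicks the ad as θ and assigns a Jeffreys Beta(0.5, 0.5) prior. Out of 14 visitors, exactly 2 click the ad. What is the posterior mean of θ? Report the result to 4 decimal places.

Posterior mean ≈ 0.1667

Observing 2 successes and 12 failures updates Beta(0.5, 0.5) by adding the success and failure counts to the two shape parameters: α = 0.5+2 = 2.5, β = 0.5+12 = 12.5.
E[θ | data] = 2.5/(2.5+12.5) = 0.1667.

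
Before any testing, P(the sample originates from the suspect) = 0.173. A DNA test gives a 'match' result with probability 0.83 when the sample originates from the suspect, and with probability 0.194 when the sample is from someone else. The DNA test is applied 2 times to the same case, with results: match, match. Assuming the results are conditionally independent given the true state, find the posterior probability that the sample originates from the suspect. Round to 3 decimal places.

Let H be the event that the sample originates from the suspect; start with P(H) = 0.173. P('match'|H) = 0.83, P('match'|¬H) = 0.194.
Update on result 1 ('match'): P(H) ← 0.83·0.1730 / (0.83·0.1730 + 0.194·0.8270) = 0.14359/0.30403 = 0.4723.
Update on result 2 ('match'): P(H) ← 0.83·0.4723 / (0.83·0.4723 + 0.194·0.5277) = 0.39200/0.49438 = 0.7929.

Posterior P(H) ≈ 0.793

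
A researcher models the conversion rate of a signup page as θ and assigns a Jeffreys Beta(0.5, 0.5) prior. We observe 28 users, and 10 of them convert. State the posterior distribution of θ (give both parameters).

The binomial likelihood is conjugate to the Beta prior: with 10 successes and 18 failures, the posterior is Beta(0.5+10, 0.5+18) = Beta(10.5, 18.5).

Posterior: Beta(10.5, 18.5)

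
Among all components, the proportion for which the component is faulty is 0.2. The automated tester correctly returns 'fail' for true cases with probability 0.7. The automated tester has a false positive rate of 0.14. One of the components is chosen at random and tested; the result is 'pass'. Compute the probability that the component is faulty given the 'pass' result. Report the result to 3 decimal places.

P(H | E) ≈ 0.080

Let H be the event that the component is faulty. P(H) = 0.2, so P(¬H) = 0.8. With E the 'pass' result, P(E|H) = 0.3 and P(E|¬H) = 0.86.
P(E) = 0.3·0.2 + 0.86·0.8 = 0.060000 + 0.68800 = 0.74800.
By Bayes' theorem, P(H|E) = 0.060000 / 0.74800 = 0.080.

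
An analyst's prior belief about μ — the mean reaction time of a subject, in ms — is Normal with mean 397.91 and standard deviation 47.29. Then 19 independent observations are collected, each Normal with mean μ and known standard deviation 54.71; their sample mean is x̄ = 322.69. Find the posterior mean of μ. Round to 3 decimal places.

Prior precision 1/τ₀² = 1/47.29² = 0.00044716; data precision n/σ² = 19/54.71² = 0.00634776.
Posterior precision = 0.00044716 + 0.00634776 = 0.00679491.
Posterior mean = (0.00044716·397.91 + 0.00634776·322.69) / 0.00679491 = 327.640.

Posterior mean ≈ 327.640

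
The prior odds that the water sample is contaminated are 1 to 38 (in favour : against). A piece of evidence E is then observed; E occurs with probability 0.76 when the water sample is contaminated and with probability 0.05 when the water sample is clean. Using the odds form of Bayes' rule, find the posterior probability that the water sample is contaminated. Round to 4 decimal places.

Prior odds = 1/38 = 0.026316. In log-odds, ln(0.026316) = -3.6376.
Add log likelihood ratio: ln(15.200) = 2.7213.
Posterior log-odds = -0.91629, so posterior odds = exp(-0.91629) = 0.40000. Converting, P(H|E) = 0.40000/1.4000 = 0.2857.

Posterior probability ≈ 0.2857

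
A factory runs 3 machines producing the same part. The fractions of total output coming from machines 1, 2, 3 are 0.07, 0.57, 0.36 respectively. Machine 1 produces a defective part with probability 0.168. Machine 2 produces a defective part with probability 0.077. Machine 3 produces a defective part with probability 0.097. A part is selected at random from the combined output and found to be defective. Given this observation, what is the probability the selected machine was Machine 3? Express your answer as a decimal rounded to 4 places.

Posterior probability ≈ 0.3856

Tabulate prior·likelihood by source: [1] prior 0.07, lik 0.168, product 0.01176; [2] prior 0.57, lik 0.077, product 0.04389; [3] prior 0.36, lik 0.097, product 0.03492.
Normalizing constant = 0.090570; the posterior for Machine 3 is its product over the sum, 0.03492/0.090570 = 0.3856.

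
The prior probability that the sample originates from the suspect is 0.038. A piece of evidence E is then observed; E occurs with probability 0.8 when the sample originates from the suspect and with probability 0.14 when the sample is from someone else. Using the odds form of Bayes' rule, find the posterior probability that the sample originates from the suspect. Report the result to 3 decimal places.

Prior odds = 0.038/(1−0.038) = 0.039501. In log-odds, ln(0.039501) = -3.2314.
Add log likelihood ratio: ln(5.7143) = 1.7430.
Posterior log-odds = -1.4885, so posterior odds = exp(-1.4885) = 0.22572. Converting, P(H|E) = 0.22572/1.2257 = 0.184.

Posterior probability ≈ 0.184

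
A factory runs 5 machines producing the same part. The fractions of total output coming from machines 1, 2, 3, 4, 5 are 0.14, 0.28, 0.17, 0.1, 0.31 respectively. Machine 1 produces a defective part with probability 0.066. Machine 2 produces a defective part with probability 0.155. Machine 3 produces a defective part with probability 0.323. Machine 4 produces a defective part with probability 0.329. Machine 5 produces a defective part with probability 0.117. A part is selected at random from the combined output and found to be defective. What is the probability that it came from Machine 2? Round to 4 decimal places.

Posterior probability ≈ 0.2456

P(defective|M1) = 0.066; P(defective|M2) = 0.155; P(defective|M3) = 0.323; P(defective|M4) = 0.329; P(defective|M5) = 0.117.
Prior × likelihood for each source: 0.14·0.066=0.009240, 0.28·0.155=0.04340, 0.17·0.323=0.05491, 0.1·0.329=0.03290, 0.31·0.117=0.03627. Summing gives P(defective) = 0.17672.
P(Machine 2 | defective) = 0.04340 / 0.17672 = 0.2456.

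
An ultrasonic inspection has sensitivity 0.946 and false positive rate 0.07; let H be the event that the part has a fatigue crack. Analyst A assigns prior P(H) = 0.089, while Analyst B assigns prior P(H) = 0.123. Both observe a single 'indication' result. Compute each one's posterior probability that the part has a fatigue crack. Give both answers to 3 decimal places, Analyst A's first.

P('+'|H) = 0.946, P('+'|¬H) = 0.07.
Analyst A: numerator 0.946·0.089 = 0.084194; evidence = 0.084194+0.07·0.911 = 0.14796; posterior = 0.569.
Analyst B: numerator 0.946·0.123 = 0.11636; evidence = 0.11636+0.07·0.877 = 0.17775; posterior = 0.655.

Analyst A: 0.569; Analyst B: 0.655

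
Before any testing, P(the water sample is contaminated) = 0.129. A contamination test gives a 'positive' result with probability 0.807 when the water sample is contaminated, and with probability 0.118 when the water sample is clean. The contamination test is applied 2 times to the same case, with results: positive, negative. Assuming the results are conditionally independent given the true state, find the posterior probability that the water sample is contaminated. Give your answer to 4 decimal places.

Posterior P(H) ≈ 0.1814

Let H be the event that the water sample is contaminated; start with P(H) = 0.129. P('positive'|H) = 0.807, P('positive'|¬H) = 0.118.
Update on result 1 ('positive'): P(H) ← 0.807·0.1290 / (0.807·0.1290 + 0.118·0.8710) = 0.10410/0.20688 = 0.5032.
Update on result 2 ('negative'): P(H) ← 0.193·0.5032 / (0.193·0.5032 + 0.882·0.4968) = 0.097118/0.53529 = 0.1814.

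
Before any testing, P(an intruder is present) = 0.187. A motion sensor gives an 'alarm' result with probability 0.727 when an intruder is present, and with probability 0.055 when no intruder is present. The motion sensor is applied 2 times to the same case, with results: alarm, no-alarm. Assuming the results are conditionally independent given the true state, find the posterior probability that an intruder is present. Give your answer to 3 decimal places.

Let H be the event that an intruder is present; start with P(H) = 0.187. P('alarm'|H) = 0.727, P('alarm'|¬H) = 0.055.
Update on result 1 ('alarm'): P(H) ← 0.727·0.1870 / (0.727·0.1870 + 0.055·0.8130) = 0.13595/0.18066 = 0.7525.
Update on result 2 ('no-alarm'): P(H) ← 0.273·0.7525 / (0.273·0.7525 + 0.945·0.2475) = 0.20543/0.43932 = 0.4676.

Posterior P(H) ≈ 0.468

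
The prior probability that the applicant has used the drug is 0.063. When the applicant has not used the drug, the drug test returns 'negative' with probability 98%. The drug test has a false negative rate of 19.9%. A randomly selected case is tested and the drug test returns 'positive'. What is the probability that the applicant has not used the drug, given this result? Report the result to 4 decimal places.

P(¬H | E) ≈ 0.2708

Write H for 'the applicant has used the drug'. Prior odds H:¬H = 0.063/0.937 = 0.067236. For the 'positive' outcome, the likelihood ratio is 0.801/0.02 = 40.050.
Posterior odds = 0.067236 × 40.050 = 2.6928, so P(H|E) = 2.6928/(1+2.6928) = 0.7292. Then P(¬H|E) = 1 − 0.7292 = 0.2708.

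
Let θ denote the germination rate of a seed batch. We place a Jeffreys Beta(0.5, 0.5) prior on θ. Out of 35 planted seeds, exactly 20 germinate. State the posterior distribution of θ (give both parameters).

Observing 20 successes and 15 failures updates Beta(0.5, 0.5) by adding the success and failure counts to the two shape parameters: α = 0.5+20 = 20.5, β = 0.5+15 = 15.5.

Posterior: Beta(20.5, 15.5)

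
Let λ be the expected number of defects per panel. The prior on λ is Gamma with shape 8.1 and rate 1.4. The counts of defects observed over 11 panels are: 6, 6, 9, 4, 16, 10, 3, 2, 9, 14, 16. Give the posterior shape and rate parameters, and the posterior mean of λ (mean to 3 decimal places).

Posterior: Gamma(shape=103.1, rate=12.4); mean ≈ 8.315

Total count ∑xᵢ = 95 over n = 11 panels.
Gamma is conjugate to the Poisson likelihood: posterior is Gamma(shape = 8.1+95 = 103.1, rate = 1.4+11 = 12.4).
E[λ | data] = 103.1/12.4 = 8.315.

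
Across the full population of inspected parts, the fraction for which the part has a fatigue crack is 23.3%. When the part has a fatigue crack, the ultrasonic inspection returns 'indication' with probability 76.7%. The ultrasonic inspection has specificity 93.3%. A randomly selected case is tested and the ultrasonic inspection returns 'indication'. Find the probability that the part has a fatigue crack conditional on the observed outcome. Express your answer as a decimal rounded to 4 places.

P(H | E) ≈ 0.7767

Write H for 'the part has a fatigue crack'. Prior odds H:¬H = 0.233/0.767 = 0.30378. For the 'indication' outcome, the likelihood ratio is 0.767/0.067 = 11.448.
Posterior odds = 0.30378 × 11.448 = 3.4776, so P(H|E) = 3.4776/(1+3.4776) = 0.7767.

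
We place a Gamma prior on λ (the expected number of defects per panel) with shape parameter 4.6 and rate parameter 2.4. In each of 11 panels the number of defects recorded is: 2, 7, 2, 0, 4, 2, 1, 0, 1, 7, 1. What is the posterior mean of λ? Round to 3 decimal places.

Posterior mean ≈ 2.358

The Poisson likelihood adds the total count to the shape and the number of exposure periods to the rate. Here ∑xᵢ = 27 and n = 11, so shape 4.6→31.6 and rate 2.4→13.4.
Posterior mean = shape/rate = 31.6/13.4 = 2.358.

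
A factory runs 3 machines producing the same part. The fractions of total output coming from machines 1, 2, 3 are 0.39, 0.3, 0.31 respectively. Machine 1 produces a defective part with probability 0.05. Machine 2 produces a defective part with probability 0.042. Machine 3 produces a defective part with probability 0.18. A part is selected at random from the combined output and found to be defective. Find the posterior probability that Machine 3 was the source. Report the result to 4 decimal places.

P(defective|M1) = 0.05; P(defective|M2) = 0.042; P(defective|M3) = 0.18.
Prior × likelihood for each source: 0.39·0.05=0.01950, 0.3·0.042=0.01260, 0.31·0.18=0.05580. Summing gives P(defective) = 0.087900.
P(Machine 3 | defective) = 0.05580 / 0.087900 = 0.6348.

Posterior probability ≈ 0.6348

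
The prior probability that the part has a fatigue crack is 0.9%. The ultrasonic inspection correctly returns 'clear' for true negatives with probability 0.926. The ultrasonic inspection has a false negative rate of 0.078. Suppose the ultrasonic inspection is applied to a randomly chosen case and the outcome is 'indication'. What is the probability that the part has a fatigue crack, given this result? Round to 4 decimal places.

P(H | E) ≈ 0.1017

Let H be the event that the part has a fatigue crack. P(H) = 0.009, so P(¬H) = 0.991. With E the 'indication' result, P(E|H) = 0.922 and P(E|¬H) = 0.074.
P(E) = 0.922·0.009 + 0.074·0.991 = 0.0082980 + 0.073334 = 0.081632.
By Bayes' theorem, P(H|E) = 0.0082980 / 0.081632 = 0.1017.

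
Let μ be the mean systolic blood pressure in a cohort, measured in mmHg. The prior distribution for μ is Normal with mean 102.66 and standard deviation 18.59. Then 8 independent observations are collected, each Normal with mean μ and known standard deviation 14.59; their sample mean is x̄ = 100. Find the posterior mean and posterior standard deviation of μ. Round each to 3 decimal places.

With known σ, the Normal prior is conjugate. Weight on the data is w = (n/σ²)/(n/σ² + 1/τ₀²) = 0.0375820/(0.0375820+0.00289362) = 0.92851.
Posterior mean = w·x̄ + (1−w)·μ₀ = 0.92851·100 + 0.071490·102.66 = 100.190. Posterior variance = 1/(0.0375820+0.00289362) = 24.7063, so SD = 4.971.

Posterior mean ≈ 100.190; posterior SD ≈ 4.971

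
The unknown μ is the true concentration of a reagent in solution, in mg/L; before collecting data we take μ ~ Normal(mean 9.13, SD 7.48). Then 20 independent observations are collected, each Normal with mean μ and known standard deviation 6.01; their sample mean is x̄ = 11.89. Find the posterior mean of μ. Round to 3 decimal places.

Prior precision 1/τ₀² = 1/7.48² = 0.0178730; data precision n/σ² = 20/6.01² = 0.553708.
Posterior precision = 0.0178730 + 0.553708 = 0.571581.
Posterior mean = (0.0178730·9.13 + 0.553708·11.89) / 0.571581 = 11.804.

Posterior mean ≈ 11.804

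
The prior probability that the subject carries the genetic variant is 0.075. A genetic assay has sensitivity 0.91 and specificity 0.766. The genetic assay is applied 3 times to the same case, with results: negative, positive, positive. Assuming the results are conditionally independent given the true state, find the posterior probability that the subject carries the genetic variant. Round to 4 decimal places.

Posterior P(H) ≈ 0.1259

Let H be the event that the subject carries the genetic variant; start with P(H) = 0.075. P('positive'|H) = 0.91, P('positive'|¬H) = 0.234.
Update on result 1 ('negative'): P(H) ← 0.09·0.0750 / (0.09·0.0750 + 0.766·0.9250) = 0.0067500/0.71530 = 0.0094.
Update on result 2 ('positive'): P(H) ← 0.91·0.0094 / (0.91·0.0094 + 0.234·0.9906) = 0.0085873/0.24038 = 0.0357.
Update on result 3 ('positive'): P(H) ← 0.91·0.0357 / (0.91·0.0357 + 0.234·0.9643) = 0.032509/0.25815 = 0.1259.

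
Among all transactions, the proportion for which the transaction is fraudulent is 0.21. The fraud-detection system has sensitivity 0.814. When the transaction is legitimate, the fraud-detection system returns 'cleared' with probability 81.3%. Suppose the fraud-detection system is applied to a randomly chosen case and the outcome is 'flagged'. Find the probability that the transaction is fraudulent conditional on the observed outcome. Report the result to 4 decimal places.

Let H be the event that the transaction is fraudulent. P(H) = 0.21, so P(¬H) = 0.79. With E the 'flagged' result, P(E|H) = 0.814 and P(E|¬H) = 0.187.
P(E) = 0.814·0.21 + 0.187·0.79 = 0.17094 + 0.14773 = 0.31867.
By Bayes' theorem, P(H|E) = 0.17094 / 0.31867 = 0.5364.

P(H | E) ≈ 0.5364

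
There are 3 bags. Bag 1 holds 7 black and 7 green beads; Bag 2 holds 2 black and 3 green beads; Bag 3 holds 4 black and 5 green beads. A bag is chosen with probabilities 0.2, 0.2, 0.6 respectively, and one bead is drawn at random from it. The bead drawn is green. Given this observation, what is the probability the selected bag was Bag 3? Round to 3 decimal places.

Tabulate prior·likelihood by source: [1] prior 0.2, lik 0.5, product 0.1000; [2] prior 0.2, lik 0.6, product 0.1200; [3] prior 0.6, lik 0.5556, product 0.3333.
Normalizing constant = 0.55333; the posterior for Bag 3 is its product over the sum, 0.3333/0.55333 = 0.602.

Posterior probability ≈ 0.602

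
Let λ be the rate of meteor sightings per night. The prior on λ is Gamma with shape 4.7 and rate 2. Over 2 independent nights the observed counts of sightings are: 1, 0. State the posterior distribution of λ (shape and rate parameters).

The Poisson likelihood adds the total count to the shape and the number of exposure periods to the rate. Here ∑xᵢ = 1 and n = 2, so shape 4.7→5.7 and rate 2→4.

Posterior: Gamma(shape=5.7, rate=4)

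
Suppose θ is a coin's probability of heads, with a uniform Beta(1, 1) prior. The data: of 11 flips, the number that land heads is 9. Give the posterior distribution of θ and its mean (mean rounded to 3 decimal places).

The binomial likelihood is conjugate to the Beta prior: with 9 successes and 2 failures, the posterior is Beta(1+9, 1+2) = Beta(10, 3).
Posterior mean = α/(α+β) = 10/13 = 0.769.

Posterior: Beta(10, 3); mean ≈ 0.769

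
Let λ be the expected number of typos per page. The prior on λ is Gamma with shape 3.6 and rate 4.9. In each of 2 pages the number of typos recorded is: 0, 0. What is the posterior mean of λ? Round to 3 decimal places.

The Poisson likelihood adds the total count to the shape and the number of exposure periods to the rate. Here ∑xᵢ = 0 and n = 2, so shape 3.6→3.6 and rate 4.9→6.9.
Posterior mean = shape/rate = 3.6/6.9 = 0.522.

Posterior mean ≈ 0.522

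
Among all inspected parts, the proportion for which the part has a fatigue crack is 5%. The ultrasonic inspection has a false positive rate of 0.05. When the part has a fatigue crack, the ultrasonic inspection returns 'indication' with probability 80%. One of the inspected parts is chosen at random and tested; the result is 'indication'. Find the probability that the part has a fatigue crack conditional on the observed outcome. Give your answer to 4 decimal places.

P(H | E) ≈ 0.4571

Write H for 'the part has a fatigue crack'. Prior odds H:¬H = 0.05/0.95 = 0.052632. For the 'indication' outcome, the likelihood ratio is 0.8/0.05 = 16.000.
Posterior odds = 0.052632 × 16.000 = 0.84211, so P(H|E) = 0.84211/(1+0.84211) = 0.4571.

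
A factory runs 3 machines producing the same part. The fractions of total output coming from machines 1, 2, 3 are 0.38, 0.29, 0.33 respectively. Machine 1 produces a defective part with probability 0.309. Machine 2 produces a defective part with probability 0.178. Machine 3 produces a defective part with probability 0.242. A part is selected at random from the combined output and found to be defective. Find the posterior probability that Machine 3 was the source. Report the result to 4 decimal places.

Posterior probability ≈ 0.3209

Tabulate prior·likelihood by source: [1] prior 0.38, lik 0.309, product 0.1174; [2] prior 0.29, lik 0.178, product 0.05162; [3] prior 0.33, lik 0.242, product 0.07986.
Normalizing constant = 0.24890; the posterior for Machine 3 is its product over the sum, 0.07986/0.24890 = 0.3209.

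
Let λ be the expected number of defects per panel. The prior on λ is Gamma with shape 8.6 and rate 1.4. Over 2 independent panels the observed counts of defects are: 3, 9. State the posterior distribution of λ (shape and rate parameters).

Posterior: Gamma(shape=20.6, rate=3.4)

Total count ∑xᵢ = 12 over n = 2 panels.
Gamma is conjugate to the Poisson likelihood: posterior is Gamma(shape = 8.6+12 = 20.6, rate = 1.4+2 = 3.4).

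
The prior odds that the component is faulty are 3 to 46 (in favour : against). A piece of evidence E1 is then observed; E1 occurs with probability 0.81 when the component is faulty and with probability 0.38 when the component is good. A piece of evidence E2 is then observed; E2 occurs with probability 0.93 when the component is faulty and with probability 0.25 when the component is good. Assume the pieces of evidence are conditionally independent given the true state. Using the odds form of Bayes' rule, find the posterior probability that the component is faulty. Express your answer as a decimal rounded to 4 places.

Posterior probability ≈ 0.3409

Prior odds = 3/46 = 0.065217.
Likelihood ratio for E1 = 0.81/0.38 = 2.1316.
Likelihood ratio for E2 = 0.93/0.25 = 3.7200.
Posterior odds = prior odds × LR₁ × LR₂ = 0.51714.
Posterior probability = odds/(1+odds) = 0.51714/1.5171 = 0.3409.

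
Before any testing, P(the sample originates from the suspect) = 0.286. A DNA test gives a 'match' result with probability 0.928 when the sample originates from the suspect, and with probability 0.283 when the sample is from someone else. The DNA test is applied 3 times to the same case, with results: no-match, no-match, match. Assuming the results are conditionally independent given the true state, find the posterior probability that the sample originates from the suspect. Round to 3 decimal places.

Posterior P(H) ≈ 0.013

With H the event that the sample originates from the suspect, the joint likelihood of the observed sequence is P(data|H) = 0.072·0.072·0.928 = 0.0048108 and P(data|¬H) = 0.717·0.717·0.283 = 0.14549.
Bayes: P(H|data) = 0.286·0.0048108 / (0.286·0.0048108 + 0.714·0.14549) = 0.0013759/0.10525 = 0.0131.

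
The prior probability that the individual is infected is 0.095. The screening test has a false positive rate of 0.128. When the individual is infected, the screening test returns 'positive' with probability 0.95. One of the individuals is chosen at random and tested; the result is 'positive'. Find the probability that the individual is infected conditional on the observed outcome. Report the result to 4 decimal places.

P(H | E) ≈ 0.4379

Write H for 'the individual is infected'. Prior odds H:¬H = 0.095/0.905 = 0.10497. For the 'positive' outcome, the likelihood ratio is 0.95/0.128 = 7.4219.
Posterior odds = 0.10497 × 7.4219 = 0.77909, so P(H|E) = 0.77909/(1+0.77909) = 0.4379.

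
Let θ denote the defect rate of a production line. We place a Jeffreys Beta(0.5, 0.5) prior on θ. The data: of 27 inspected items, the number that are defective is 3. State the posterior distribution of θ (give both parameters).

Observing 3 successes and 24 failures updates Beta(0.5, 0.5) by adding the success and failure counts to the two shape parameters: α = 0.5+3 = 3.5, β = 0.5+24 = 24.5.

Posterior: Beta(3.5, 24.5)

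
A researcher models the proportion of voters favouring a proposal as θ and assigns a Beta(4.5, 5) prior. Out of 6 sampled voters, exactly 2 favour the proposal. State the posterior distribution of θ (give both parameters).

Posterior: Beta(6.5, 9)

Observing 2 successes and 4 failures updates Beta(4.5, 5) by adding the success and failure counts to the two shape parameters: α = 4.5+2 = 6.5, β = 5+4 = 9.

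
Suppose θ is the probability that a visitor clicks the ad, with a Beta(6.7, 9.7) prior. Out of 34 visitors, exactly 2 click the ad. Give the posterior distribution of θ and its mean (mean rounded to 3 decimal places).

The binomial likelihood is conjugate to the Beta prior: with 2 successes and 32 failures, the posterior is Beta(6.7+2, 9.7+32) = Beta(8.7, 41.7).
E[θ | data] = 8.7/(8.7+41.7) = 0.173.

Posterior: Beta(8.7, 41.7); mean ≈ 0.173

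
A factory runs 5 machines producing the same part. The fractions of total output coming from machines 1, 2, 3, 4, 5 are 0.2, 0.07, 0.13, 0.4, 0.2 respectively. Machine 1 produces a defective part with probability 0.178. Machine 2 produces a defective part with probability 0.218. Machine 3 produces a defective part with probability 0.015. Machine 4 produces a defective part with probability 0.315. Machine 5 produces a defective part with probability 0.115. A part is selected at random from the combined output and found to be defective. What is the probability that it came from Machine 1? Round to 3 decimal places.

Tabulate prior·likelihood by source: [1] prior 0.2, lik 0.178, product 0.03560; [2] prior 0.07, lik 0.218, product 0.01526; [3] prior 0.13, lik 0.015, product 0.001950; [4] prior 0.4, lik 0.315, product 0.1260; [5] prior 0.2, lik 0.115, product 0.02300.
Normalizing constant = 0.20181; the posterior for Machine 1 is its product over the sum, 0.03560/0.20181 = 0.176.

Posterior probability ≈ 0.176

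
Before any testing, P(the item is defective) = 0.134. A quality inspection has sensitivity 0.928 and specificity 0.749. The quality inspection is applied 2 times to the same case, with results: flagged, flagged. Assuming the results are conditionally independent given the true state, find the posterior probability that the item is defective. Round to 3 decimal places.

Posterior P(H) ≈ 0.679

With H the event that the item is defective, the joint likelihood of the observed sequence is P(data|H) = 0.928·0.928 = 0.86118 and P(data|¬H) = 0.251·0.251 = 0.063001.
Bayes: P(H|data) = 0.134·0.86118 / (0.134·0.86118 + 0.866·0.063001) = 0.11540/0.16996 = 0.6790.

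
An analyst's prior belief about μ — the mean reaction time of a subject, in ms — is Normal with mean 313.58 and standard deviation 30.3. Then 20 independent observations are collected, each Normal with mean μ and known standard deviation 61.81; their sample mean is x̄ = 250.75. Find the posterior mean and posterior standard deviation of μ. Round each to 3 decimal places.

Prior precision 1/τ₀² = 1/30.3² = 0.00108922; data precision n/σ² = 20/61.81² = 0.00523495.
Posterior precision = 0.00108922 + 0.00523495 = 0.00632417, giving posterior SD = 1/√0.00632417 = 12.575.
Posterior mean = (0.00108922·313.58 + 0.00523495·250.75) / 0.00632417 = 261.571.

Posterior mean ≈ 261.571; posterior SD ≈ 12.575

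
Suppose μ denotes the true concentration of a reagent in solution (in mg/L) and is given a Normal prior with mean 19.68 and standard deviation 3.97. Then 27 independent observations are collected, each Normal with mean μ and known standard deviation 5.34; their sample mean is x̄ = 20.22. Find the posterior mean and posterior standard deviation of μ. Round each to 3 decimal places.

Posterior mean ≈ 20.186; posterior SD ≈ 0.995

With known σ, the Normal prior is conjugate. Weight on the data is w = (n/σ²)/(n/σ² + 1/τ₀²) = 0.946850/(0.946850+0.0634482) = 0.93720.
Posterior mean = w·x̄ + (1−w)·μ₀ = 0.93720·20.22 + 0.062801·19.68 = 20.186. Posterior variance = 1/(0.946850+0.0634482) = 0.989807, so SD = 0.995.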